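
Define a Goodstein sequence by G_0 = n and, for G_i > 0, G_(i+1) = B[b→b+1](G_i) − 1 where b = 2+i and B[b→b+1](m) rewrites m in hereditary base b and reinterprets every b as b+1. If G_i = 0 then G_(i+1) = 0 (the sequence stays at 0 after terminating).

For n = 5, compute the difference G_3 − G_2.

5 —HB2→ 2^2 + 1 —bump→ 3^3 + 1 = 28 —(−1)→ 27
27 —HB3→ 3^3 —bump→ 4^4 = 256 —(−1)→ 255
255 —HB4→ 3·4^3 + 3·4^2 + 3·4 + 3 —bump→ 3·5^3 + 3·5^2 + 3·5 + 3 = 468 —(−1)→ 467

212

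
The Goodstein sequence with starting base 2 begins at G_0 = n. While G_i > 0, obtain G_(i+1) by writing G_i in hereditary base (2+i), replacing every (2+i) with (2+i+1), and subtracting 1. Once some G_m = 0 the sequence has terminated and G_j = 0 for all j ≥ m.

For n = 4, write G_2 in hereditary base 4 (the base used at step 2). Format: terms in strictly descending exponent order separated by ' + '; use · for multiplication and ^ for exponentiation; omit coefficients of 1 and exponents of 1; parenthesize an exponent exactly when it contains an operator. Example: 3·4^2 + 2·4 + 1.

step 0: 4 = 2^2; sub 3 for 2: 3^3; = 27; G_1 = 27−1 = 26
step 1: 26 = 2·3^2 + 2·3 + 2; sub 4 for 3: 2·4^2 + 2·4 + 2; = 42; G_2 = 42−1 = 41

2·4^2 + 2·4 + 1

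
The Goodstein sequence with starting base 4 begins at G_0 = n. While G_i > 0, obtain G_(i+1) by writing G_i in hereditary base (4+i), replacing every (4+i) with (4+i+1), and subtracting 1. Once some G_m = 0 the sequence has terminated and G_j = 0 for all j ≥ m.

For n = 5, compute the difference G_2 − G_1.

i=0: 5 = 4 + 1 (b=4); 4→5: 5 + 1 = 6; 6−1 = 5
i=1: 5 = 5 (b=5); 5→6: 6 = 6; 6−1 = 5

0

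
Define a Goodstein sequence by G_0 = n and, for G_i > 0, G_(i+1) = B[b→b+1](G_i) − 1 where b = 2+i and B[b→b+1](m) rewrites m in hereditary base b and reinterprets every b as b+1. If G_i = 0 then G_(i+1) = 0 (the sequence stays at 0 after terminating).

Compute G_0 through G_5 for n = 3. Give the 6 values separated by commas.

G_0=3  [base 2] 2 + 1  →[2↦3]→  3 + 1 = 4  −1 ⇒ G_1=3
G_1=3  [base 3] 3  →[3↦4]→  4 = 4  −1 ⇒ G_2=3
G_2=3  [base 4] 3  →[4↦5]→  3 = 3  −1 ⇒ G_3=2
G_3=2  [base 5] 2  →[5↦6]→  2 = 2  −1 ⇒ G_4=1
G_4=1  [base 6] 1  →[6↦7]→  1 = 1  −1 ⇒ G_5=0

3, 3, 3, 2, 1, 0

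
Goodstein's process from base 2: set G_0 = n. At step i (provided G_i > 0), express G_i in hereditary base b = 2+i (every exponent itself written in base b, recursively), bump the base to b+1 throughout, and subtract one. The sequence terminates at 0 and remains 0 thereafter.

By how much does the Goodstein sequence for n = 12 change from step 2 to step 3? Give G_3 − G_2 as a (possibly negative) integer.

i=0: 12 = 2^(2 + 1) + 2^2 (b=2); 2→3: 3^(3 + 1) + 3^3 = 108; 108−1 = 107
i=1: 107 = 3^(3 + 1) + 2·3^2 + 2·3 + 2 (b=3); 3→4: 4^(4 + 1) + 2·4^2 + 2·4 + 2 = 1066; 1066−1 = 1065
i=2: 1065 = 4^(4 + 1) + 2·4^2 + 2·4 + 1 (b=4); 4→5: 5^(5 + 1) + 2·5^2 + 2·5 + 1 = 15686; 15686−1 = 15685

14620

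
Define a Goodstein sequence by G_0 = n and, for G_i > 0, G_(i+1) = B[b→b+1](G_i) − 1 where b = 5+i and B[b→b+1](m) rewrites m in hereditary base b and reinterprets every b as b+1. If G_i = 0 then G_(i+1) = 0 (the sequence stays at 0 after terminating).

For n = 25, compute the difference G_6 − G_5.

4

base 5: 25 = 5^2; at 6: 6^2 = 36; next = 35
base 6: 35 = 5·6 + 5; at 7: 5·7 + 5 = 40; next = 39
base 7: 39 = 5·7 + 4; at 8: 5·8 + 4 = 44; next = 43
base 8: 43 = 5·8 + 3; at 9: 5·9 + 3 = 48; next = 47
base 9: 47 = 5·9 + 2; at 10: 5·10 + 2 = 52; next = 51
base 10: 51 = 5·10 + 1; at 11: 5·11 + 1 = 56; next = 55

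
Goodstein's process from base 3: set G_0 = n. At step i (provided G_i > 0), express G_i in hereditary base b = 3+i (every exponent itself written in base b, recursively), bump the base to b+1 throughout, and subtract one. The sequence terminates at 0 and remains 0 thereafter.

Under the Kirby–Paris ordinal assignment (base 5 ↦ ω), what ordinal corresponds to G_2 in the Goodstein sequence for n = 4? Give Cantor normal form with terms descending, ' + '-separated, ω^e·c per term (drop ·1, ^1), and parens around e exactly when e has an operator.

4

(0) 4|_3 = 3 + 1 ↦ 4 + 1|_4 = 5 ⇒ 4
(1) 4|_4 = 4 ↦ 5|_5 = 5 ⇒ 4
(2) 4|_5 = 4 ↦ 4|_6 = 4 ⇒ 3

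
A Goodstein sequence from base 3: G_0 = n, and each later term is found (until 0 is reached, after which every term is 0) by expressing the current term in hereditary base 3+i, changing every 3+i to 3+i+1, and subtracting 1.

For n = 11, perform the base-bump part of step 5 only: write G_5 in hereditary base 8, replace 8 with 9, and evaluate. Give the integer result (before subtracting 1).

G_0=11  [base 3] 3^2 + 2  →[3↦4]→  4^2 + 2 = 18  −1 ⇒ G_1=17
G_1=17  [base 4] 4^2 + 1  →[4↦5]→  5^2 + 1 = 26  −1 ⇒ G_2=25
G_2=25  [base 5] 5^2  →[5↦6]→  6^2 = 36  −1 ⇒ G_3=35
G_3=35  [base 6] 5·6 + 5  →[6↦7]→  5·7 + 5 = 40  −1 ⇒ G_4=39
G_4=39  [base 7] 5·7 + 4  →[7↦8]→  5·8 + 4 = 44  −1 ⇒ G_5=43
G_5=43  [base 8] 5·8 + 3  →[8↦9]→  5·9 + 3 = 48  −1 ⇒ G_6=47

48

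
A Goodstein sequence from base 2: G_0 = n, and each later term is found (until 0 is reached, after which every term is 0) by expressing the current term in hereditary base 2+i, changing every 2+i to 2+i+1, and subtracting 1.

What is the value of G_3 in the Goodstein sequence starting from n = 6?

3125

i=0: 6 = 2^2 + 2 (b=2); 2→3: 3^3 + 3 = 30; 30−1 = 29
i=1: 29 = 3^3 + 2 (b=3); 3→4: 4^4 + 2 = 258; 258−1 = 257
i=2: 257 = 4^4 + 1 (b=4); 4→5: 5^5 + 1 = 3126; 3126−1 = 3125
i=3: 3125 = 5^5 (b=5); 5→6: 6^6 = 46656; 46656−1 = 46655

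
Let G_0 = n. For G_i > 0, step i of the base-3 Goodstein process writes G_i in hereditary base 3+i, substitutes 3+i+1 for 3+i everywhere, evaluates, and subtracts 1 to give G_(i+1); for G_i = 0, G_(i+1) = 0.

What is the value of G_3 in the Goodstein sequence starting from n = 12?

37

G_0=12  [base 3] 3^2 + 3  →[3↦4]→  4^2 + 4 = 20  −1 ⇒ G_1=19
G_1=19  [base 4] 4^2 + 3  →[4↦5]→  5^2 + 3 = 28  −1 ⇒ G_2=27
G_2=27  [base 5] 5^2 + 2  →[5↦6]→  6^2 + 2 = 38  −1 ⇒ G_3=37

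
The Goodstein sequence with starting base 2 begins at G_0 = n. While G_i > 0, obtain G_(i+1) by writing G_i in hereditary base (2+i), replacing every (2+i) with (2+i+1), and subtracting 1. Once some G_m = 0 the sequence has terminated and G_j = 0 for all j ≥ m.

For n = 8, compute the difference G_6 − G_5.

31907376

[0] 8 ≡ 2^(2 + 1) (base 2). Lift 3: 81. −1: 80.
[1] 80 ≡ 2·3^3 + 2·3^2 + 2·3 + 2 (base 3). Lift 4: 554. −1: 553.
[2] 553 ≡ 2·4^4 + 2·4^2 + 2·4 + 1 (base 4). Lift 5: 6311. −1: 6310.
[3] 6310 ≡ 2·5^5 + 2·5^2 + 2·5 (base 5). Lift 6: 93396. −1: 93395.
[4] 93395 ≡ 2·6^6 + 2·6^2 + 6 + 5 (base 6). Lift 7: 1647196. −1: 1647195.
[5] 1647195 ≡ 2·7^7 + 2·7^2 + 7 + 4 (base 7). Lift 8: 33554572. −1: 33554571.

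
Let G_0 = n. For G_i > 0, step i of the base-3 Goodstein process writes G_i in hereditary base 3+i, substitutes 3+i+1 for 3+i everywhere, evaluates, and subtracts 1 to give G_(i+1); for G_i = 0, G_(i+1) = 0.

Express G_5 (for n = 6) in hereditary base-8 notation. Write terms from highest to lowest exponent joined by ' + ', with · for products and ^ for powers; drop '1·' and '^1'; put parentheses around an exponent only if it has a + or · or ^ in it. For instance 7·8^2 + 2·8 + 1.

7

[0] 6 ≡ 2·3 (base 3). Lift 4: 8. −1: 7.
[1] 7 ≡ 4 + 3 (base 4). Lift 5: 8. −1: 7.
[2] 7 ≡ 5 + 2 (base 5). Lift 6: 8. −1: 7.
[3] 7 ≡ 6 + 1 (base 6). Lift 7: 8. −1: 7.
[4] 7 ≡ 7 (base 7). Lift 8: 8. −1: 7.
[5] 7 ≡ 7 (base 8). Lift 9: 7. −1: 6.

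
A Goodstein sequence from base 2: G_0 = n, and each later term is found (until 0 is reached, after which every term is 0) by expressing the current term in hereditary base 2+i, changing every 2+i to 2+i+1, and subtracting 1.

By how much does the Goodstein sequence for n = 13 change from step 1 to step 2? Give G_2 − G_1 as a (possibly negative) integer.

1171

13 —HB2→ 2^(2 + 1) + 2^2 + 1 —bump→ 3^(3 + 1) + 3^3 + 1 = 109 —(−1)→ 108
108 —HB3→ 3^(3 + 1) + 3^3 —bump→ 4^(4 + 1) + 4^4 = 1280 —(−1)→ 1279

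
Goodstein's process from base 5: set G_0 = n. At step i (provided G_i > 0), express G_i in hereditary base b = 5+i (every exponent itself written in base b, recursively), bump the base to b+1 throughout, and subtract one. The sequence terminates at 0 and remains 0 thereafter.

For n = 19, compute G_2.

G_0=19  [base 5] 3·5 + 4  →[5↦6]→  3·6 + 4 = 22  −1 ⇒ G_1=21
G_1=21  [base 6] 3·6 + 3  →[6↦7]→  3·7 + 3 = 24  −1 ⇒ G_2=23
G_2=23  [base 7] 3·7 + 2  →[7↦8]→  3·8 + 2 = 26  −1 ⇒ G_3=25

23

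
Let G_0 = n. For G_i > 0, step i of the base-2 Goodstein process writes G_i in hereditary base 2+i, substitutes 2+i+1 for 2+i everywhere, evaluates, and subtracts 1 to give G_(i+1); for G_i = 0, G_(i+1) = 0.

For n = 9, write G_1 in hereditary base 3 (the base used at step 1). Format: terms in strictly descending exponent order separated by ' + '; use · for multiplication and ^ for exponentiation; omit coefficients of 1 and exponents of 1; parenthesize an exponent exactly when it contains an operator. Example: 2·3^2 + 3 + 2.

G_0 = 9. HB_2(9) = 2^(2 + 1) + 1. Bump = 82. G_1 = 81.
G_1 = 81. HB_3(81) = 3^(3 + 1). Bump = 1024. G_2 = 1023.

3^(3 + 1)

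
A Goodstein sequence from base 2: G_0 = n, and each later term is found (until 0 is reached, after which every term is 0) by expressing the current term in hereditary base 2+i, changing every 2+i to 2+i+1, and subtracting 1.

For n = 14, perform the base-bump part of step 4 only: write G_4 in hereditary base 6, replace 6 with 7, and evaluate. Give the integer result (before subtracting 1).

5862841

base 2: 14 = 2^(2 + 1) + 2^2 + 2; at 3: 3^(3 + 1) + 3^3 + 3 = 111; next = 110
base 3: 110 = 3^(3 + 1) + 3^3 + 2; at 4: 4^(4 + 1) + 4^4 + 2 = 1282; next = 1281
base 4: 1281 = 4^(4 + 1) + 4^4 + 1; at 5: 5^(5 + 1) + 5^5 + 1 = 18751; next = 18750
base 5: 18750 = 5^(5 + 1) + 5^5; at 6: 6^(6 + 1) + 6^6 = 326592; next = 326591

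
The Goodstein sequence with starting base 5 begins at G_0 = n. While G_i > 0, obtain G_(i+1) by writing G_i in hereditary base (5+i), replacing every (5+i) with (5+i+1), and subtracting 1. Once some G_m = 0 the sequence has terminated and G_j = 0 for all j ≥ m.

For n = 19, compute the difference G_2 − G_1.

2

G_0 = 19. HB_5(19) = 3·5 + 4. Bump = 22. G_1 = 21.
G_1 = 21. HB_6(21) = 3·6 + 3. Bump = 24. G_2 = 23.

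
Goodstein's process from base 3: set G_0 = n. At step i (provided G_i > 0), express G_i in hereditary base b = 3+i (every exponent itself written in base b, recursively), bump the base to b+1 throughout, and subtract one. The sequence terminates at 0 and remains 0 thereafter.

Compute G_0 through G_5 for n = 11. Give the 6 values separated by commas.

G_0=11  [base 3] 3^2 + 2  →[3↦4]→  4^2 + 2 = 18  −1 ⇒ G_1=17
G_1=17  [base 4] 4^2 + 1  →[4↦5]→  5^2 + 1 = 26  −1 ⇒ G_2=25
G_2=25  [base 5] 5^2  →[5↦6]→  6^2 = 36  −1 ⇒ G_3=35
G_3=35  [base 6] 5·6 + 5  →[6↦7]→  5·7 + 5 = 40  −1 ⇒ G_4=39
G_4=39  [base 7] 5·7 + 4  →[7↦8]→  5·8 + 4 = 44  −1 ⇒ G_5=43

11, 17, 25, 35, 39, 43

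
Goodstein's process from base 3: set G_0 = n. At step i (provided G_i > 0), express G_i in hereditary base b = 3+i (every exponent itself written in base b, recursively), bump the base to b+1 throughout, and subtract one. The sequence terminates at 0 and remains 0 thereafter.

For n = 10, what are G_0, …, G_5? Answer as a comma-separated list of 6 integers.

10, 16, 24, 27, 30, 33

[0] 10 ≡ 3^2 + 1 (base 3). Lift 4: 17. −1: 16.
[1] 16 ≡ 4^2 (base 4). Lift 5: 25. −1: 24.
[2] 24 ≡ 4·5 + 4 (base 5). Lift 6: 28. −1: 27.
[3] 27 ≡ 4·6 + 3 (base 6). Lift 7: 31. −1: 30.
[4] 30 ≡ 4·7 + 2 (base 7). Lift 8: 34. −1: 33.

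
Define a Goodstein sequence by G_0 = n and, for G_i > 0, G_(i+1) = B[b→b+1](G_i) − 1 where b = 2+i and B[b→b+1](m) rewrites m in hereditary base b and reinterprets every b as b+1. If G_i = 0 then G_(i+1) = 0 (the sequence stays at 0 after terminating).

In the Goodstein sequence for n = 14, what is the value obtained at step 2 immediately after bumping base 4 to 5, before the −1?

14 —HB2→ 2^(2 + 1) + 2^2 + 2 —bump→ 3^(3 + 1) + 3^3 + 3 = 111 —(−1)→ 110
110 —HB3→ 3^(3 + 1) + 3^3 + 2 —bump→ 4^(4 + 1) + 4^4 + 2 = 1282 —(−1)→ 1281
1281 —HB4→ 4^(4 + 1) + 4^4 + 1 —bump→ 5^(5 + 1) + 5^5 + 1 = 18751 —(−1)→ 18750

18751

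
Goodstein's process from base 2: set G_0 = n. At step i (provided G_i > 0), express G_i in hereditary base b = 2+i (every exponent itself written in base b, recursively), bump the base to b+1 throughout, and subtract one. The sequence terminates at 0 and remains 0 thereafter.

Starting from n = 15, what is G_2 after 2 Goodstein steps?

base 2: 15 = 2^(2 + 1) + 2^2 + 2 + 1; at 3: 3^(3 + 1) + 3^3 + 3 + 1 = 112; next = 111
base 3: 111 = 3^(3 + 1) + 3^3 + 3; at 4: 4^(4 + 1) + 4^4 + 4 = 1284; next = 1283

1283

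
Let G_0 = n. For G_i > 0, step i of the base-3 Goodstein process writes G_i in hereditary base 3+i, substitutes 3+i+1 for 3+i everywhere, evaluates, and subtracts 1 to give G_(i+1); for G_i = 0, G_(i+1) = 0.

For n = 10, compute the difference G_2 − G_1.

8

G_0=10  [base 3] 3^2 + 1  →[3↦4]→  4^2 + 1 = 17  −1 ⇒ G_1=16
G_1=16  [base 4] 4^2  →[4↦5]→  5^2 = 25  −1 ⇒ G_2=24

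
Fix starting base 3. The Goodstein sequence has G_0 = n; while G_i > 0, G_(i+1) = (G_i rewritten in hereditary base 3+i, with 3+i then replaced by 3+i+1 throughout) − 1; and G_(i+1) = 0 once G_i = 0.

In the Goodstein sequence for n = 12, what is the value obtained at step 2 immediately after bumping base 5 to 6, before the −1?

i=0: 12 = 3^2 + 3 (b=3); 3→4: 4^2 + 4 = 20; 20−1 = 19
i=1: 19 = 4^2 + 3 (b=4); 4→5: 5^2 + 3 = 28; 28−1 = 27

38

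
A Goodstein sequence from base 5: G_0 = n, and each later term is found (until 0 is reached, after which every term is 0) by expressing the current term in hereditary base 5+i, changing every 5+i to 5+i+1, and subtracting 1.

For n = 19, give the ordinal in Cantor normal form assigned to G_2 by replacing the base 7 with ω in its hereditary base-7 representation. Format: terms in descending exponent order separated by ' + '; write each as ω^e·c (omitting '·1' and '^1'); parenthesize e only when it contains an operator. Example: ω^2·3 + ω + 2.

base 5: 19 = 3·5 + 4; at 6: 3·6 + 4 = 22; next = 21
base 6: 21 = 3·6 + 3; at 7: 3·7 + 3 = 24; next = 23
base 7: 23 = 3·7 + 2; at 8: 3·8 + 2 = 26; next = 25

ω·3 + 2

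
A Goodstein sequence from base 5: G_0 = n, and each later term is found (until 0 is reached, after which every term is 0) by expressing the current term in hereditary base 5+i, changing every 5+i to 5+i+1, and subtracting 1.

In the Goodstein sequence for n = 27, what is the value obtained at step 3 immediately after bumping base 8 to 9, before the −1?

70

27 —HB5→ 5^2 + 2 —bump→ 6^2 + 2 = 38 —(−1)→ 37
37 —HB6→ 6^2 + 1 —bump→ 7^2 + 1 = 50 —(−1)→ 49
49 —HB7→ 7^2 —bump→ 8^2 = 64 —(−1)→ 63
63 —HB8→ 7·8 + 7 —bump→ 7·9 + 7 = 70 —(−1)→ 69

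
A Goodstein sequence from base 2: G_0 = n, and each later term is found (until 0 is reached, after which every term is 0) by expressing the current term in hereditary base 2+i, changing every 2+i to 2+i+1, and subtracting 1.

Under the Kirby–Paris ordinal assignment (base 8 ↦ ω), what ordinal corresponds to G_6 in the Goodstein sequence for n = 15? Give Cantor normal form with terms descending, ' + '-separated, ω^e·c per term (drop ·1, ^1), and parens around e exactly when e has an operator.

ω^(ω + 1) + ω^7·7 + ω^6·7 + ω^5·7 + ω^4·7 + ω^3·7 + ω^2·7 + ω·7 + 7

G_0=15  [base 2] 2^(2 + 1) + 2^2 + 2 + 1  →[2↦3]→  3^(3 + 1) + 3^3 + 3 + 1 = 112  −1 ⇒ G_1=111
G_1=111  [base 3] 3^(3 + 1) + 3^3 + 3  →[3↦4]→  4^(4 + 1) + 4^4 + 4 = 1284  −1 ⇒ G_2=1283
G_2=1283  [base 4] 4^(4 + 1) + 4^4 + 3  →[4↦5]→  5^(5 + 1) + 5^5 + 3 = 18753  −1 ⇒ G_3=18752
G_3=18752  [base 5] 5^(5 + 1) + 5^5 + 2  →[5↦6]→  6^(6 + 1) + 6^6 + 2 = 326594  −1 ⇒ G_4=326593
G_4=326593  [base 6] 6^(6 + 1) + 6^6 + 1  →[6↦7]→  7^(7 + 1) + 7^7 + 1 = 6588345  −1 ⇒ G_5=6588344
G_5=6588344  [base 7] 7^(7 + 1) + 7^7  →[7↦8]→  8^(8 + 1) + 8^8 = 150994944  −1 ⇒ G_6=150994943
G_6=150994943  [base 8] 8^(8 + 1) + 7·8^7 + 7·8^6 + 7·8^5 + 7·8^4 + 7·8^3 + 7·8^2 + 7·8 + 7  →[8↦9]→  9^(9 + 1) + 7·9^7 + 7·9^6 + 7·9^5 + 7·9^4 + 7·9^3 + 7·9^2 + 7·9 + 7 = 3524450281  −1 ⇒ G_7=3524450280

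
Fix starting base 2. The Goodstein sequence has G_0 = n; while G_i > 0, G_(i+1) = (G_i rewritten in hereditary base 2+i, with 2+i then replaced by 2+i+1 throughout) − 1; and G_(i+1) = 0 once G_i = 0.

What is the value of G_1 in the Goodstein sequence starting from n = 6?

(0) 6|_2 = 2^2 + 2 ↦ 3^3 + 3|_3 = 30 ⇒ 29
(1) 29|_3 = 3^3 + 2 ↦ 4^4 + 2|_4 = 258 ⇒ 257

29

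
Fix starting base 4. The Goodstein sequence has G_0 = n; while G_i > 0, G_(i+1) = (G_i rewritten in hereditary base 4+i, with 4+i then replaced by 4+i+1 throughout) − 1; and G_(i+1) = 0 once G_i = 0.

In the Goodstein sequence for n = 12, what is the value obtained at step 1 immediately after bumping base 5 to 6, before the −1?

(0) 12|_4 = 3·4 ↦ 3·5|_5 = 15 ⇒ 14
(1) 14|_5 = 2·5 + 4 ↦ 2·6 + 4|_6 = 16 ⇒ 15

16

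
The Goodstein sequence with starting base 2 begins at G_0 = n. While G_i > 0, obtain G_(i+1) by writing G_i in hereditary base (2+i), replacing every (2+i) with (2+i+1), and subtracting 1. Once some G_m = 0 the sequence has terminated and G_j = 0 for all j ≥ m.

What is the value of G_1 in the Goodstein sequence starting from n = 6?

step 0: 6 = 2^2 + 2; sub 3 for 2: 3^3 + 3; = 30; G_1 = 30−1 = 29
step 1: 29 = 3^3 + 2; sub 4 for 3: 4^4 + 2; = 258; G_2 = 258−1 = 257

29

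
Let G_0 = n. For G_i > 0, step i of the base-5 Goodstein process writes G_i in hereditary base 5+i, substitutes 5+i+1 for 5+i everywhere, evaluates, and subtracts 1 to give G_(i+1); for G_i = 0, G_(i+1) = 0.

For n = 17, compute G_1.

19

G_0 = 17. HB_5(17) = 3·5 + 2. Bump = 20. G_1 = 19.
G_1 = 19. HB_6(19) = 3·6 + 1. Bump = 22. G_2 = 21.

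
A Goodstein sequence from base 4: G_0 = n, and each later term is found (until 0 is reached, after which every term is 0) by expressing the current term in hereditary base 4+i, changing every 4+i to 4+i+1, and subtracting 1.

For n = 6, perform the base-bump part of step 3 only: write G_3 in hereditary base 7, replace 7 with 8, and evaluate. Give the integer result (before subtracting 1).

6 —HB4→ 4 + 2 —bump→ 5 + 2 = 7 —(−1)→ 6
6 —HB5→ 5 + 1 —bump→ 6 + 1 = 7 —(−1)→ 6
6 —HB6→ 6 —bump→ 7 = 7 —(−1)→ 6
6 —HB7→ 6 —bump→ 6 = 6 —(−1)→ 5

6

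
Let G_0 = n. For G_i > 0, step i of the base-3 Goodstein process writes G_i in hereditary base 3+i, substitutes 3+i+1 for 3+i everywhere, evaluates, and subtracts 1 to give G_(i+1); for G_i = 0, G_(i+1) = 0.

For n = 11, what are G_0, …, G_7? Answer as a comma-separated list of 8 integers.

11, 17, 25, 35, 39, 43, 47, 51

base 3: 11 = 3^2 + 2; at 4: 4^2 + 2 = 18; next = 17
base 4: 17 = 4^2 + 1; at 5: 5^2 + 1 = 26; next = 25
base 5: 25 = 5^2; at 6: 6^2 = 36; next = 35
base 6: 35 = 5·6 + 5; at 7: 5·7 + 5 = 40; next = 39
base 7: 39 = 5·7 + 4; at 8: 5·8 + 4 = 44; next = 43
base 8: 43 = 5·8 + 3; at 9: 5·9 + 3 = 48; next = 47
base 9: 47 = 5·9 + 2; at 10: 5·10 + 2 = 52; next = 51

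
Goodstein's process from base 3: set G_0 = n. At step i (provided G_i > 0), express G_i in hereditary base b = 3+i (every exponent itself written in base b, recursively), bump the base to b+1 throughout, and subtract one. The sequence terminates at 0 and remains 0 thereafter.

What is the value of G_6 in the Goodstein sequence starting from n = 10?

36

G_0 = 10. HB_3(10) = 3^2 + 1. Bump = 17. G_1 = 16.
G_1 = 16. HB_4(16) = 4^2. Bump = 25. G_2 = 24.
G_2 = 24. HB_5(24) = 4·5 + 4. Bump = 28. G_3 = 27.
G_3 = 27. HB_6(27) = 4·6 + 3. Bump = 31. G_4 = 30.
G_4 = 30. HB_7(30) = 4·7 + 2. Bump = 34. G_5 = 33.
G_5 = 33. HB_8(33) = 4·8 + 1. Bump = 37. G_6 = 36.
G_6 = 36. HB_9(36) = 4·9. Bump = 40. G_7 = 39.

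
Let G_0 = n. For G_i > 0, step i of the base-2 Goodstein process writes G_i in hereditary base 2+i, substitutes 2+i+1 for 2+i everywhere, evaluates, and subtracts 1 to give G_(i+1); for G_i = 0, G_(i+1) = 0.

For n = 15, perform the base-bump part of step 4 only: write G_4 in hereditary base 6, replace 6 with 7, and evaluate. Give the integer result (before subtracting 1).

G_0 = 15. HB_2(15) = 2^(2 + 1) + 2^2 + 2 + 1. Bump = 112. G_1 = 111.
G_1 = 111. HB_3(111) = 3^(3 + 1) + 3^3 + 3. Bump = 1284. G_2 = 1283.
G_2 = 1283. HB_4(1283) = 4^(4 + 1) + 4^4 + 3. Bump = 18753. G_3 = 18752.
G_3 = 18752. HB_5(18752) = 5^(5 + 1) + 5^5 + 2. Bump = 326594. G_4 = 326593.

6588345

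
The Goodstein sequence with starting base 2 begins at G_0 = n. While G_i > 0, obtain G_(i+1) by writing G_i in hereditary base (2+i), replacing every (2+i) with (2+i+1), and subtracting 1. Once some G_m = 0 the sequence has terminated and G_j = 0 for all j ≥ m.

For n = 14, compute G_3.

18750

G_0 = 14. HB_2(14) = 2^(2 + 1) + 2^2 + 2. Bump = 111. G_1 = 110.
G_1 = 110. HB_3(110) = 3^(3 + 1) + 3^3 + 2. Bump = 1282. G_2 = 1281.
G_2 = 1281. HB_4(1281) = 4^(4 + 1) + 4^4 + 1. Bump = 18751. G_3 = 18750.
G_3 = 18750. HB_5(18750) = 5^(5 + 1) + 5^5. Bump = 326592. G_4 = 326591.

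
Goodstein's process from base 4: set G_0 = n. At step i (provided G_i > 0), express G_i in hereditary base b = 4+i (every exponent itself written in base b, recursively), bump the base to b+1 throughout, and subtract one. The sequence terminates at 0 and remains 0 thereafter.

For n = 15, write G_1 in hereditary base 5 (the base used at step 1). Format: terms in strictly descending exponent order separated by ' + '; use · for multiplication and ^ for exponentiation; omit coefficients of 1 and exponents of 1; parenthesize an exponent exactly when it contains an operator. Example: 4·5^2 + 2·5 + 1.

base 4: 15 = 3·4 + 3; at 5: 3·5 + 3 = 18; next = 17
base 5: 17 = 3·5 + 2; at 6: 3·6 + 2 = 20; next = 19

3·5 + 2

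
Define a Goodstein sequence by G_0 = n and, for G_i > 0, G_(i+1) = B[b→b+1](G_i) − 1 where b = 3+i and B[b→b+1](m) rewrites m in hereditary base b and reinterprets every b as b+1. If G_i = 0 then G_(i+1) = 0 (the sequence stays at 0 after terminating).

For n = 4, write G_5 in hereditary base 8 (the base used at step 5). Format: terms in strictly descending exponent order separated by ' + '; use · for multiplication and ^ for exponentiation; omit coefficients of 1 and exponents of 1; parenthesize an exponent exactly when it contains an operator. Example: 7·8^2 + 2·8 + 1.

G_0=4  [base 3] 3 + 1  →[3↦4]→  4 + 1 = 5  −1 ⇒ G_1=4
G_1=4  [base 4] 4  →[4↦5]→  5 = 5  −1 ⇒ G_2=4
G_2=4  [base 5] 4  →[5↦6]→  4 = 4  −1 ⇒ G_3=3
G_3=3  [base 6] 3  →[6↦7]→  3 = 3  −1 ⇒ G_4=2
G_4=2  [base 7] 2  →[7↦8]→  2 = 2  −1 ⇒ G_5=1

1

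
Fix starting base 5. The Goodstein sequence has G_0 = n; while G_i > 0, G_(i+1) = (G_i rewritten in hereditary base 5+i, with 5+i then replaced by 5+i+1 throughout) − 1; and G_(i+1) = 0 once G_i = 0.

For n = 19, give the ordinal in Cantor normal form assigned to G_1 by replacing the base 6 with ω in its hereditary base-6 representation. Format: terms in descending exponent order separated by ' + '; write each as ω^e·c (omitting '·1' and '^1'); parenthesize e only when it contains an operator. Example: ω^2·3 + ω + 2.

ω·3 + 3

G_0=19  [base 5] 3·5 + 4  →[5↦6]→  3·6 + 4 = 22  −1 ⇒ G_1=21
G_1=21  [base 6] 3·6 + 3  →[6↦7]→  3·7 + 3 = 24  −1 ⇒ G_2=23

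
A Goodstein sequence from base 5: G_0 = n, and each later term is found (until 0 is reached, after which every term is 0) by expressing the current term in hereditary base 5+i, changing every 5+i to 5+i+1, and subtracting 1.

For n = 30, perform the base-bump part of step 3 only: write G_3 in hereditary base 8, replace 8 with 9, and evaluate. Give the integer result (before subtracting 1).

84

[0] 30 ≡ 5^2 + 5 (base 5). Lift 6: 42. −1: 41.
[1] 41 ≡ 6^2 + 5 (base 6). Lift 7: 54. −1: 53.
[2] 53 ≡ 7^2 + 4 (base 7). Lift 8: 68. −1: 67.
[3] 67 ≡ 8^2 + 3 (base 8). Lift 9: 84. −1: 83.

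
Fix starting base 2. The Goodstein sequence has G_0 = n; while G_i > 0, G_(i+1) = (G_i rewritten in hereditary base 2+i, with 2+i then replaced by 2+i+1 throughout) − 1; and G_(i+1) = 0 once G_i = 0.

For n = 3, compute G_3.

step 0: 3 = 2 + 1; sub 3 for 2: 3 + 1; = 4; G_1 = 4−1 = 3
step 1: 3 = 3; sub 4 for 3: 4; = 4; G_2 = 4−1 = 3
step 2: 3 = 3; sub 5 for 4: 3; = 3; G_3 = 3−1 = 2
step 3: 2 = 2; sub 6 for 5: 2; = 2; G_4 = 2−1 = 1

2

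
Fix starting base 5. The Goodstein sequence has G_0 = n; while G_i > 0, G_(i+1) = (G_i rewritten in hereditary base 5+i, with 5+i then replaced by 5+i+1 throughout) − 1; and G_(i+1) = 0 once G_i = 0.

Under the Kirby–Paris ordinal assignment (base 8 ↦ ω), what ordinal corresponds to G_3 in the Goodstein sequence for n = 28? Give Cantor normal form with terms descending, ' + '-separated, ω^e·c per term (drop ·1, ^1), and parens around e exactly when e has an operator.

ω^2

step 0: 28 = 5^2 + 3; sub 6 for 5: 6^2 + 3; = 39; G_1 = 39−1 = 38
step 1: 38 = 6^2 + 2; sub 7 for 6: 7^2 + 2; = 51; G_2 = 51−1 = 50
step 2: 50 = 7^2 + 1; sub 8 for 7: 8^2 + 1; = 65; G_3 = 65−1 = 64
step 3: 64 = 8^2; sub 9 for 8: 9^2; = 81; G_4 = 81−1 = 80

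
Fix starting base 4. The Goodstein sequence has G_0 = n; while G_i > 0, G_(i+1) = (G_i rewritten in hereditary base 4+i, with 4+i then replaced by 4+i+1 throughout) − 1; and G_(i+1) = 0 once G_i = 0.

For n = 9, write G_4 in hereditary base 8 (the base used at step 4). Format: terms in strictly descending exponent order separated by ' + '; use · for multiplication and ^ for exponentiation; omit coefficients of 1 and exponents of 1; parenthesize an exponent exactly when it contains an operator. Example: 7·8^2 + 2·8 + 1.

8 + 3

G_0=9  [base 4] 2·4 + 1  →[4↦5]→  2·5 + 1 = 11  −1 ⇒ G_1=10
G_1=10  [base 5] 2·5  →[5↦6]→  2·6 = 12  −1 ⇒ G_2=11
G_2=11  [base 6] 6 + 5  →[6↦7]→  7 + 5 = 12  −1 ⇒ G_3=11
G_3=11  [base 7] 7 + 4  →[7↦8]→  8 + 4 = 12  −1 ⇒ G_4=11
G_4=11  [base 8] 8 + 3  →[8↦9]→  9 + 3 = 12  −1 ⇒ G_5=11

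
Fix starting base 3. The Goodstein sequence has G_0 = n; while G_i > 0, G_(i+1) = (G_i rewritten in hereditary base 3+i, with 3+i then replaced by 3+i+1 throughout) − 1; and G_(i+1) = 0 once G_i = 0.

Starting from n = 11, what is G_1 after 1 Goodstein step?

step 0: 11 = 3^2 + 2; sub 4 for 3: 4^2 + 2; = 18; G_1 = 18−1 = 17
step 1: 17 = 4^2 + 1; sub 5 for 4: 5^2 + 1; = 26; G_2 = 26−1 = 25

17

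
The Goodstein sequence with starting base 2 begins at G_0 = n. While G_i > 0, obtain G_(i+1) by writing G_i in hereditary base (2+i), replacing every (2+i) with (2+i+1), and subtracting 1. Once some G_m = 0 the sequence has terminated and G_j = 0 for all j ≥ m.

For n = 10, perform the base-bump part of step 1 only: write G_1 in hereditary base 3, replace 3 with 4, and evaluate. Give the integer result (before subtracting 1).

i=0: 10 = 2^(2 + 1) + 2 (b=2); 2→3: 3^(3 + 1) + 3 = 84; 84−1 = 83
i=1: 83 = 3^(3 + 1) + 2 (b=3); 3→4: 4^(4 + 1) + 2 = 1026; 1026−1 = 1025

1026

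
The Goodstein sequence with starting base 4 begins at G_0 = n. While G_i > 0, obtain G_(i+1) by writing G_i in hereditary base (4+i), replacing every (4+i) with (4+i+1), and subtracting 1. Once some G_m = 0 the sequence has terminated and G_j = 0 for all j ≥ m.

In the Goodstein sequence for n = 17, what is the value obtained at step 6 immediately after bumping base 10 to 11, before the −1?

56

G_0=17  [base 4] 4^2 + 1  →[4↦5]→  5^2 + 1 = 26  −1 ⇒ G_1=25
G_1=25  [base 5] 5^2  →[5↦6]→  6^2 = 36  −1 ⇒ G_2=35
G_2=35  [base 6] 5·6 + 5  →[6↦7]→  5·7 + 5 = 40  −1 ⇒ G_3=39
G_3=39  [base 7] 5·7 + 4  →[7↦8]→  5·8 + 4 = 44  −1 ⇒ G_4=43
G_4=43  [base 8] 5·8 + 3  →[8↦9]→  5·9 + 3 = 48  −1 ⇒ G_5=47
G_5=47  [base 9] 5·9 + 2  →[9↦10]→  5·10 + 2 = 52  −1 ⇒ G_6=51
G_6=51  [base 10] 5·10 + 1  →[10↦11]→  5·11 + 1 = 56  −1 ⇒ G_7=55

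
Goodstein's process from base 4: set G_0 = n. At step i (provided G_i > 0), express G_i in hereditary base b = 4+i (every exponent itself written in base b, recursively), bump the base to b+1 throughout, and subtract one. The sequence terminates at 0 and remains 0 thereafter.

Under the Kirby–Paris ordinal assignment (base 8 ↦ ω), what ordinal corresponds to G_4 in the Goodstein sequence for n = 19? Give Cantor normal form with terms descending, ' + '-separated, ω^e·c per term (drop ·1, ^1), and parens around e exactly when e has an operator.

ω·7 + 7

G_0 = 19. HB_4(19) = 4^2 + 3. Bump = 28. G_1 = 27.
G_1 = 27. HB_5(27) = 5^2 + 2. Bump = 38. G_2 = 37.
G_2 = 37. HB_6(37) = 6^2 + 1. Bump = 50. G_3 = 49.
G_3 = 49. HB_7(49) = 7^2. Bump = 64. G_4 = 63.
G_4 = 63. HB_8(63) = 7·8 + 7. Bump = 70. G_5 = 69.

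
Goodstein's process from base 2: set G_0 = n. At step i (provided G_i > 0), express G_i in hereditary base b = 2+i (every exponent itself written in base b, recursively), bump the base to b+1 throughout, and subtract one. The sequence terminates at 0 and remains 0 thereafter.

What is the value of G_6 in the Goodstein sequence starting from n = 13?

G_0=13  [base 2] 2^(2 + 1) + 2^2 + 1  →[2↦3]→  3^(3 + 1) + 3^3 + 1 = 109  −1 ⇒ G_1=108
G_1=108  [base 3] 3^(3 + 1) + 3^3  →[3↦4]→  4^(4 + 1) + 4^4 = 1280  −1 ⇒ G_2=1279
G_2=1279  [base 4] 4^(4 + 1) + 3·4^3 + 3·4^2 + 3·4 + 3  →[4↦5]→  5^(5 + 1) + 3·5^3 + 3·5^2 + 3·5 + 3 = 16093  −1 ⇒ G_3=16092
G_3=16092  [base 5] 5^(5 + 1) + 3·5^3 + 3·5^2 + 3·5 + 2  →[5↦6]→  6^(6 + 1) + 3·6^3 + 3·6^2 + 3·6 + 2 = 280712  −1 ⇒ G_4=280711
G_4=280711  [base 6] 6^(6 + 1) + 3·6^3 + 3·6^2 + 3·6 + 1  →[6↦7]→  7^(7 + 1) + 3·7^3 + 3·7^2 + 3·7 + 1 = 5765999  −1 ⇒ G_5=5765998
G_5=5765998  [base 7] 7^(7 + 1) + 3·7^3 + 3·7^2 + 3·7  →[7↦8]→  8^(8 + 1) + 3·8^3 + 3·8^2 + 3·8 = 134219480  −1 ⇒ G_6=134219479
G_6=134219479  [base 8] 8^(8 + 1) + 3·8^3 + 3·8^2 + 2·8 + 7  →[8↦9]→  9^(9 + 1) + 3·9^3 + 3·9^2 + 2·9 + 7 = 3486786856  −1 ⇒ G_7=3486786855

134219479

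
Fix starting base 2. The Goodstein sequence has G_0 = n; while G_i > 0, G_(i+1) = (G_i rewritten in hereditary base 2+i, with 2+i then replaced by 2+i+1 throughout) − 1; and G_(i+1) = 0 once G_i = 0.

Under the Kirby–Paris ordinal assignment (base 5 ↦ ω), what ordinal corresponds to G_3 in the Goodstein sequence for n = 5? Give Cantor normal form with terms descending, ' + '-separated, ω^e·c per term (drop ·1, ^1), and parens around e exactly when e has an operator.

ω^3·3 + ω^2·3 + ω·3 + 2

(0) 5|_2 = 2^2 + 1 ↦ 3^3 + 1|_3 = 28 ⇒ 27
(1) 27|_3 = 3^3 ↦ 4^4|_4 = 256 ⇒ 255
(2) 255|_4 = 3·4^3 + 3·4^2 + 3·4 + 3 ↦ 3·5^3 + 3·5^2 + 3·5 + 3|_5 = 468 ⇒ 467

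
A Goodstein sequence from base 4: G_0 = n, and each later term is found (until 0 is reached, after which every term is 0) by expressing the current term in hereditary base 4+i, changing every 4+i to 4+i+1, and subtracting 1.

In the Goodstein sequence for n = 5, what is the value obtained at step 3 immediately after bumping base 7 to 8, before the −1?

i=0: 5 = 4 + 1 (b=4); 4→5: 5 + 1 = 6; 6−1 = 5
i=1: 5 = 5 (b=5); 5→6: 6 = 6; 6−1 = 5
i=2: 5 = 5 (b=6); 6→7: 5 = 5; 5−1 = 4

4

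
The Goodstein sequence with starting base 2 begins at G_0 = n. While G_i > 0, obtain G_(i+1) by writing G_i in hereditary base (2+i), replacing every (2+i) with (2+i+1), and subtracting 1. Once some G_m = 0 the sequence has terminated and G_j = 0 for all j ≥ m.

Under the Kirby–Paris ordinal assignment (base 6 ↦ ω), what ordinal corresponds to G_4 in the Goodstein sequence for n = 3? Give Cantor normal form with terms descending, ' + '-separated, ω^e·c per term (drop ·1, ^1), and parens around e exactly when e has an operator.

1

(0) 3|_2 = 2 + 1 ↦ 3 + 1|_3 = 4 ⇒ 3
(1) 3|_3 = 3 ↦ 4|_4 = 4 ⇒ 3
(2) 3|_4 = 3 ↦ 3|_5 = 3 ⇒ 2
(3) 2|_5 = 2 ↦ 2|_6 = 2 ⇒ 1
(4) 1|_6 = 1 ↦ 1|_7 = 1 ⇒ 0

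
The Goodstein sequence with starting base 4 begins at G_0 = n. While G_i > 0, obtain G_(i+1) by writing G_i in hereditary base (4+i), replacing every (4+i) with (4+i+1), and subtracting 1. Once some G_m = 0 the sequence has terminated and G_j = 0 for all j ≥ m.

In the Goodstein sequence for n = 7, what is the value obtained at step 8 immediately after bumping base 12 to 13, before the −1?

7 —HB4→ 4 + 3 —bump→ 5 + 3 = 8 —(−1)→ 7
7 —HB5→ 5 + 2 —bump→ 6 + 2 = 8 —(−1)→ 7
7 —HB6→ 6 + 1 —bump→ 7 + 1 = 8 —(−1)→ 7
7 —HB7→ 7 —bump→ 8 = 8 —(−1)→ 7
7 —HB8→ 7 —bump→ 7 = 7 —(−1)→ 6
6 —HB9→ 6 —bump→ 6 = 6 —(−1)→ 5
5 —HB10→ 5 —bump→ 5 = 5 —(−1)→ 4
4 —HB11→ 4 —bump→ 4 = 4 —(−1)→ 3
3 —HB12→ 3 —bump→ 3 = 3 —(−1)→ 2

3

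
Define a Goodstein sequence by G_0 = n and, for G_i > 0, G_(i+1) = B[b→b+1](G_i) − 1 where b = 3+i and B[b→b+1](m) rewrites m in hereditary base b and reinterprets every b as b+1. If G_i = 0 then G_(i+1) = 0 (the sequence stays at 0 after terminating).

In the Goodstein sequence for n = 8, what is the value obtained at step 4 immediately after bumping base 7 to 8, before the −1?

12

step 0: 8 = 2·3 + 2; sub 4 for 3: 2·4 + 2; = 10; G_1 = 10−1 = 9
step 1: 9 = 2·4 + 1; sub 5 for 4: 2·5 + 1; = 11; G_2 = 11−1 = 10
step 2: 10 = 2·5; sub 6 for 5: 2·6; = 12; G_3 = 12−1 = 11
step 3: 11 = 6 + 5; sub 7 for 6: 7 + 5; = 12; G_4 = 12−1 = 11
step 4: 11 = 7 + 4; sub 8 for 7: 8 + 4; = 12; G_5 = 12−1 = 11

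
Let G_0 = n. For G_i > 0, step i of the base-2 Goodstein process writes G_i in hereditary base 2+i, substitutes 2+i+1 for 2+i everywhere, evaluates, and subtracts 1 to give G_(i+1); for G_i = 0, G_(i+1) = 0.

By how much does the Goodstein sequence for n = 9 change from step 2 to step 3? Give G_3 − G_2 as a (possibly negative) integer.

(0) 9|_2 = 2^(2 + 1) + 1 ↦ 3^(3 + 1) + 1|_3 = 82 ⇒ 81
(1) 81|_3 = 3^(3 + 1) ↦ 4^(4 + 1)|_4 = 1024 ⇒ 1023
(2) 1023|_4 = 3·4^4 + 3·4^3 + 3·4^2 + 3·4 + 3 ↦ 3·5^5 + 3·5^3 + 3·5^2 + 3·5 + 3|_5 = 9843 ⇒ 9842

8819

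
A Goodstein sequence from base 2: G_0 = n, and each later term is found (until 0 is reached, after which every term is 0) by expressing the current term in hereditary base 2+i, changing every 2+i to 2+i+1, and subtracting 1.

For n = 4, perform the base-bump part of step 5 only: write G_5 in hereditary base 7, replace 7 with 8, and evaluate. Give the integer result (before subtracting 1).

i=0: 4 = 2^2 (b=2); 2→3: 3^3 = 27; 27−1 = 26
i=1: 26 = 2·3^2 + 2·3 + 2 (b=3); 3→4: 2·4^2 + 2·4 + 2 = 42; 42−1 = 41
i=2: 41 = 2·4^2 + 2·4 + 1 (b=4); 4→5: 2·5^2 + 2·5 + 1 = 61; 61−1 = 60
i=3: 60 = 2·5^2 + 2·5 (b=5); 5→6: 2·6^2 + 2·6 = 84; 84−1 = 83
i=4: 83 = 2·6^2 + 6 + 5 (b=6); 6→7: 2·7^2 + 7 + 5 = 110; 110−1 = 109
i=5: 109 = 2·7^2 + 7 + 4 (b=7); 7→8: 2·8^2 + 8 + 4 = 140; 140−1 = 139

140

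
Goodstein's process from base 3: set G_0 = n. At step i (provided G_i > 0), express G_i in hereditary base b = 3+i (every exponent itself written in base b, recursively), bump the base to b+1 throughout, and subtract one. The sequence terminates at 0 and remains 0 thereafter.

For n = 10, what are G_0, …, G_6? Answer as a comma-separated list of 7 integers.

10, 16, 24, 27, 30, 33, 36

[0] 10 ≡ 3^2 + 1 (base 3). Lift 4: 17. −1: 16.
[1] 16 ≡ 4^2 (base 4). Lift 5: 25. −1: 24.
[2] 24 ≡ 4·5 + 4 (base 5). Lift 6: 28. −1: 27.
[3] 27 ≡ 4·6 + 3 (base 6). Lift 7: 31. −1: 30.
[4] 30 ≡ 4·7 + 2 (base 7). Lift 8: 34. −1: 33.
[5] 33 ≡ 4·8 + 1 (base 8). Lift 9: 37. −1: 36.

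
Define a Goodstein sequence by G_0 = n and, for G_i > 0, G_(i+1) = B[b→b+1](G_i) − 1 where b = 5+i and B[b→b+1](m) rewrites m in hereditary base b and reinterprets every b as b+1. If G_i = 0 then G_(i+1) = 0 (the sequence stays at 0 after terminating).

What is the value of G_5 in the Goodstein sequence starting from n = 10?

11

step 0: 10 = 2·5; sub 6 for 5: 2·6; = 12; G_1 = 12−1 = 11
step 1: 11 = 6 + 5; sub 7 for 6: 7 + 5; = 12; G_2 = 12−1 = 11
step 2: 11 = 7 + 4; sub 8 for 7: 8 + 4; = 12; G_3 = 12−1 = 11
step 3: 11 = 8 + 3; sub 9 for 8: 9 + 3; = 12; G_4 = 12−1 = 11
step 4: 11 = 9 + 2; sub 10 for 9: 10 + 2; = 12; G_5 = 12−1 = 11
step 5: 11 = 10 + 1; sub 11 for 10: 11 + 1; = 12; G_6 = 12−1 = 11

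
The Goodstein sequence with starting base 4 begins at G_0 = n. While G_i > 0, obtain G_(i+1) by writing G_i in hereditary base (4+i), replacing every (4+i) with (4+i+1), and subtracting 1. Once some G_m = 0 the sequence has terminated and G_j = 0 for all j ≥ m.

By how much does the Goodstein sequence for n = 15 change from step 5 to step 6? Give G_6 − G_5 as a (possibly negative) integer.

i=0: 15 = 3·4 + 3 (b=4); 4→5: 3·5 + 3 = 18; 18−1 = 17
i=1: 17 = 3·5 + 2 (b=5); 5→6: 3·6 + 2 = 20; 20−1 = 19
i=2: 19 = 3·6 + 1 (b=6); 6→7: 3·7 + 1 = 22; 22−1 = 21
i=3: 21 = 3·7 (b=7); 7→8: 3·8 = 24; 24−1 = 23
i=4: 23 = 2·8 + 7 (b=8); 8→9: 2·9 + 7 = 25; 25−1 = 24
i=5: 24 = 2·9 + 6 (b=9); 9→10: 2·10 + 6 = 26; 26−1 = 25

1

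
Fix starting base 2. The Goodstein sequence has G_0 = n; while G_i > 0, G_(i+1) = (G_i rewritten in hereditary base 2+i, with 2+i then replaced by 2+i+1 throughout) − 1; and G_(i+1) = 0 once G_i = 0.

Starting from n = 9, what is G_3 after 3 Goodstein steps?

G_0 = 9. HB_2(9) = 2^(2 + 1) + 1. Bump = 82. G_1 = 81.
G_1 = 81. HB_3(81) = 3^(3 + 1). Bump = 1024. G_2 = 1023.
G_2 = 1023. HB_4(1023) = 3·4^4 + 3·4^3 + 3·4^2 + 3·4 + 3. Bump = 9843. G_3 = 9842.

9842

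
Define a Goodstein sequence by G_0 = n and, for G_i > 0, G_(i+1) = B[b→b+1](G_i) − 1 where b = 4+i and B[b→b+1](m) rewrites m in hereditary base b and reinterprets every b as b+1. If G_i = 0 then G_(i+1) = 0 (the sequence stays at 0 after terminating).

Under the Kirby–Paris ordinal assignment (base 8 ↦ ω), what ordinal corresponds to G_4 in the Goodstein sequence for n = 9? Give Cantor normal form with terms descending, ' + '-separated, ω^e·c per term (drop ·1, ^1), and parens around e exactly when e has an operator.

(0) 9|_4 = 2·4 + 1 ↦ 2·5 + 1|_5 = 11 ⇒ 10
(1) 10|_5 = 2·5 ↦ 2·6|_6 = 12 ⇒ 11
(2) 11|_6 = 6 + 5 ↦ 7 + 5|_7 = 12 ⇒ 11
(3) 11|_7 = 7 + 4 ↦ 8 + 4|_8 = 12 ⇒ 11
(4) 11|_8 = 8 + 3 ↦ 9 + 3|_9 = 12 ⇒ 11

ω + 3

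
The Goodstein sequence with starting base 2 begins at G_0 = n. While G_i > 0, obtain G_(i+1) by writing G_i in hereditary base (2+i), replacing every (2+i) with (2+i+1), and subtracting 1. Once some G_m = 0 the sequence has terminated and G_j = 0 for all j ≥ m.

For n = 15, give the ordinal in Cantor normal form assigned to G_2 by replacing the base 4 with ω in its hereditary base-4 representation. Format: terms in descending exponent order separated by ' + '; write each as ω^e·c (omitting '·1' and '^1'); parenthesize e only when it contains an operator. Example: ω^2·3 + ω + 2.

ω^(ω + 1) + ω^ω + 3

[0] 15 ≡ 2^(2 + 1) + 2^2 + 2 + 1 (base 2). Lift 3: 112. −1: 111.
[1] 111 ≡ 3^(3 + 1) + 3^3 + 3 (base 3). Lift 4: 1284. −1: 1283.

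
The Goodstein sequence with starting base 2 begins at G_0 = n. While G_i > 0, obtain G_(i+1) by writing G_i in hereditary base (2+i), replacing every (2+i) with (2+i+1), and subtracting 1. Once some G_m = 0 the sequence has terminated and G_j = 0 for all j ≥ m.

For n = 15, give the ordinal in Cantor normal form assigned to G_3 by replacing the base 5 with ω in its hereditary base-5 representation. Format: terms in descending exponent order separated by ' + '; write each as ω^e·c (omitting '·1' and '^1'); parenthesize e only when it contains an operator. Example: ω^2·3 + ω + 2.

G_0 = 15. HB_2(15) = 2^(2 + 1) + 2^2 + 2 + 1. Bump = 112. G_1 = 111.
G_1 = 111. HB_3(111) = 3^(3 + 1) + 3^3 + 3. Bump = 1284. G_2 = 1283.
G_2 = 1283. HB_4(1283) = 4^(4 + 1) + 4^4 + 3. Bump = 18753. G_3 = 18752.
G_3 = 18752. HB_5(18752) = 5^(5 + 1) + 5^5 + 2. Bump = 326594. G_4 = 326593.

ω^(ω + 1) + ω^ω + 2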